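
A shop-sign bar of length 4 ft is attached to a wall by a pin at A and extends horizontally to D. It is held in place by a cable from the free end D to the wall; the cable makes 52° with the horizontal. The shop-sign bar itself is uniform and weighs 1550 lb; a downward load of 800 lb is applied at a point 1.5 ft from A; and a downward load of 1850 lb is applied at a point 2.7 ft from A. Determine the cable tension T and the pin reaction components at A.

ΣM about A: T·sin52°·4 − 1550·2 − 800·1.5 − 1850·2.7 = 0 → T = 9295/(4·0.788011) = 2948.88 ≈ 2949 lb.
ΣF_x = 0: A_x − T·cos52° = 0 → A_x = 2948.88 × 0.615661 = 1816 lb.
ΣF_y = 0: A_y + T·sin52° − 1550 − 800 − 1850 = 0 → A_y = 4200 − 2948.88 × 0.788011 = 1876 lb.

T = 2949 lb, A_x = 1816 lb, A_y = 1876 lb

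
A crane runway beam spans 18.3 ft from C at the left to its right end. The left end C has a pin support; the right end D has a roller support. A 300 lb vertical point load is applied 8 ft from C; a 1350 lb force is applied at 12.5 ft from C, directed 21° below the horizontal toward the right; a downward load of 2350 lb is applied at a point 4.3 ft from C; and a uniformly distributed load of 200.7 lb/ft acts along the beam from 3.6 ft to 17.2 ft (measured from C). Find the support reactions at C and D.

C_x = -1260 lb, C_y = 3298 lb, D_y = 2565 lb

Resultant of the distributed load: 200.7 × 13.6 = 2729.52 lb at 10.4 ft from C.
ΣM about C: D_y·18.3 − 300·8 − 1350·sin21°·12.5 − 2350·4.3 − (200.7·13.6)·10.4 = 0 → D_y = 46939.5/18.3 = 2565 lb.
ΣF_y = 0: C_y + 2565 − 300 − 1350·sin21° − 2350 − 200.7·13.6 = 0 → C_y = 3298 lb.
ΣF_x = 0: C_x + 1350·cos21° = 0 → C_x = -1260 lb.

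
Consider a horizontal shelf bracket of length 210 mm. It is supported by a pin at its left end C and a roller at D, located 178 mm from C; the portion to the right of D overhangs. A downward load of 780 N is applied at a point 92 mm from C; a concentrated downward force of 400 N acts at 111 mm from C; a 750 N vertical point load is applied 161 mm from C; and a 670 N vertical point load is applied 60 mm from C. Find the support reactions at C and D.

C_x = 0, C_y = 1043 N, D_y = 1557 N

ΣM about C: D_y·178 − 780·92 − 400·111 − 750·161 − 670·60 = 0 → D_y = 277110/178 = 1556.8 ≈ 1557 N.
ΣF_y = 0: C_y + 1556.8 − 780 − 400 − 750 − 670 = 0 → C_y = 1043 N.
ΣF_x = 0: no horizontal applied forces, so C_x = 0.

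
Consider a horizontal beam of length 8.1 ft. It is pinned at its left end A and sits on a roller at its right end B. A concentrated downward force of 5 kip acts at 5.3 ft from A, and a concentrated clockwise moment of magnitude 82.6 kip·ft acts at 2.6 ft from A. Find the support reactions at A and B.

Moments about A: B_y·8.1 − 5·5.3 − 82.6 = 0 → B_y = 109.1/8.1 = 13.4691 ≈ 13.47 kip.
ΣF_y = 0: A_y + 13.4691 − 5 = 0 → A_y = -8.469 kip.
ΣF_x = 0: no horizontal applied forces, so A_x = 0.

A_x = 0, A_y = -8.469 kip, B_y = 13.47 kip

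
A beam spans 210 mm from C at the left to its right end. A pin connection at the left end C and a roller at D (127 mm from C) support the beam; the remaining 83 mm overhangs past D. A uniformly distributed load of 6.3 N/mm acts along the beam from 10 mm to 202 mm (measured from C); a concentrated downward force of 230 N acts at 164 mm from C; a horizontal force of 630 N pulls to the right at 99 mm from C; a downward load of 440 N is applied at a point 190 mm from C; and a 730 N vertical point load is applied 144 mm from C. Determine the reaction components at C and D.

Resultant of the distributed load: 6.3 × 192 = 1209.6 N at 106 mm from C.
ΣM about C: D_y·127 − (6.3·192)·106 − 230·164 − 440·190 − 730·144 = 0 → D_y = 354657.6/127 = 2792.58 ≈ 2793 N.
ΣF_y = 0: C_y + 2792.58 − 6.3·192 − 230 − 440 − 730 = 0 → C_y = -183.0 N.
ΣF_x = 0: C_x + 630 = 0 → C_x = -630.0 N.

C_x = -630.0 N, C_y = -183.0 N, D_y = 2793 N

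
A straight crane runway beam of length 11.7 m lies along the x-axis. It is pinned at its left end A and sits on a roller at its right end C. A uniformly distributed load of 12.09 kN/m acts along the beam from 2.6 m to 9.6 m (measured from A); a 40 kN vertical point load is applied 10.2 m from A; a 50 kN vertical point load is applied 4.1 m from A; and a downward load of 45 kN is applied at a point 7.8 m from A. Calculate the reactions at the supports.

A_x = 0, A_y = 93.11 kN, C_y = 126.5 kN

Resultant of the distributed load: 12.09 × 7 = 84.63 kN at 6.1 m from A.
ΣM about A: C_y·11.7 − (12.09·7)·6.1 − 40·10.2 − 50·4.1 − 45·7.8 = 0 → C_y = 1480.243/11.7 = 126.516 ≈ 126.5 kN.
ΣF_y = 0: A_y + 126.516 − 12.09·7 − 40 − 50 − 45 = 0 → A_y = 93.11 kN.
ΣF_x = 0: no horizontal applied forces, so A_x = 0.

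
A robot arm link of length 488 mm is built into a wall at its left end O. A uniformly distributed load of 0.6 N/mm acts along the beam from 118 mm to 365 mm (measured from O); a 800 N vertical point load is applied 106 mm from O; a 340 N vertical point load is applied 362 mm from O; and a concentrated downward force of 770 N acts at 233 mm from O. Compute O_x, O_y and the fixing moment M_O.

O_x = 0, O_y = 2058 N, M_O = 423100 N·mm

Resultant of the distributed load: 0.6 × 247 = 148.2 N at 241.5 mm from O.
ΣF_x = 0: O_x = 0.
ΣF_y = 0: O_y − 0.6·247 − 800 − 340 − 770 = 0 → O_y = 2058 N.
ΣM about O: M_O − (0.6·247)·241.5 − 800·106 − 340·362 − 770·233 = 0 → M_O = 423100 N·mm.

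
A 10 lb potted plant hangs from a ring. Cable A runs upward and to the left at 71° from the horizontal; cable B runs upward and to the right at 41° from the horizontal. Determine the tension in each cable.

ΣF_x = 0: −T_A·cos71° + T_B·cos41° = 0 → T_B = 0.431382·T_A.
ΣF_y = 0: T_A·sin71° + T_B·sin41° = 10.
Substitute: T_A·(0.945519 + 0.431382·0.656059) = 10 → T_A = 8.1398 ≈ 8.140 lb.
Then T_B = 0.431382 × 8.1398 = 3.511 lb.

T_A = 8.140 lb, T_B = 3.511 lb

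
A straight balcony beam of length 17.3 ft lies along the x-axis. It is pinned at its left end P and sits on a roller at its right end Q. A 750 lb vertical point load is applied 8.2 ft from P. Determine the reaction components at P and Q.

P_x = 0, P_y = 394.5 lb, Q_y = 355.5 lb

Moments about P: Q_y·17.3 − 750·8.2 = 0 → Q_y = 6150/17.3 = 355.491 ≈ 355.5 lb.
ΣF_y = 0: P_y + 355.491 − 750 = 0 → P_y = 394.5 lb.
ΣF_x = 0: no horizontal applied forces, so P_x = 0.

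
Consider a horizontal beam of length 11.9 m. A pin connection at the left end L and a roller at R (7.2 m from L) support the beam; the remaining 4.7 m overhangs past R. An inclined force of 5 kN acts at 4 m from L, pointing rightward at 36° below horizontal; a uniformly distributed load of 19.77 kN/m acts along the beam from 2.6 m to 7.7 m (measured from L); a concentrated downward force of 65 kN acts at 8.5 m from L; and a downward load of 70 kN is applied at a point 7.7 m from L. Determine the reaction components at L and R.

Resultant of the distributed load: 19.77 × 5.1 = 100.827 kN at 5.15 m from L.
Moments about L: R_y·7.2 − 5·sin36°·4 − (19.77·5.1)·5.15 − 65·8.5 − 70·7.7 = 0 → R_y = 1622.51/7.2 = 225.349 ≈ 225.3 kN.
ΣF_y = 0: L_y + 225.349 − 5·sin36° − 19.77·5.1 − 65 − 70 = 0 → L_y = 13.42 kN.
ΣF_x = 0: L_x + 5·cos36° = 0 → L_x = -4.045 kN.

L_x = -4.045 kN, L_y = 13.42 kN, R_y = 225.3 kN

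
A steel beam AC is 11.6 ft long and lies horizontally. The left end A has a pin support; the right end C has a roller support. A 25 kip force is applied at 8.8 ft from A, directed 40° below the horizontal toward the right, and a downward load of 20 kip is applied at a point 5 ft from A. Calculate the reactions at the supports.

A_x = -19.15 kip, A_y = 15.26 kip, C_y = 20.81 kip

Moments about A: C_y·11.6 − 25·sin40°·8.8 − 20·5 = 0 → C_y = 241.413/11.6 = 20.8115 ≈ 20.81 kip.
ΣF_y = 0: A_y + 20.8115 − 25·sin40° − 20 = 0 → A_y = 15.26 kip.
ΣF_x = 0: A_x + 25·cos40° = 0 → A_x = -19.15 kip.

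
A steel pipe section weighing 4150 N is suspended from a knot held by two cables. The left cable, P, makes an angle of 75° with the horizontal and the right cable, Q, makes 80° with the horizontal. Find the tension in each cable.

T_P = 1705 N, T_Q = 2542 N

ΣF_x = 0: −T_P·cos75° + T_Q·cos80° = 0 → T_Q = 1.49048·T_P.
ΣF_y = 0: T_P·sin75° + T_Q·sin80° = 4150.
Substitute: T_P·(0.965926 + 1.49048·0.984808) = 4150 → T_P = 1705.18 ≈ 1705 N.
Then T_Q = 1.49048 × 1705.18 = 2542 N.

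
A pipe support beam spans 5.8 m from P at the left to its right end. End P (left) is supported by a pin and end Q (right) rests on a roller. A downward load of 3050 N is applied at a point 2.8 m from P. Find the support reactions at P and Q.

P_x = 0, P_y = 1578 N, Q_y = 1472 N

Moments about P: Q_y·5.8 − 3050·2.8 = 0 → Q_y = 8540/5.8 = 1472.41 ≈ 1472 N.
ΣF_y = 0: P_y + 1472.41 − 3050 = 0 → P_y = 1578 N.
ΣF_x = 0: no horizontal applied forces, so P_x = 0.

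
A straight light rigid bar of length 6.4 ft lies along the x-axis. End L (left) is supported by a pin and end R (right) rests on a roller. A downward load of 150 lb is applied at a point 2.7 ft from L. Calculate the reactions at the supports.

Moments about L: R_y·6.4 − 150·2.7 = 0 → R_y = 405/6.4 = 63.2812 ≈ 63.28 lb.
ΣF_y = 0: L_y + 63.2812 − 150 = 0 → L_y = 86.72 lb.
ΣF_x = 0: no horizontal applied forces, so L_x = 0.

L_x = 0, L_y = 86.72 lb, R_y = 63.28 lb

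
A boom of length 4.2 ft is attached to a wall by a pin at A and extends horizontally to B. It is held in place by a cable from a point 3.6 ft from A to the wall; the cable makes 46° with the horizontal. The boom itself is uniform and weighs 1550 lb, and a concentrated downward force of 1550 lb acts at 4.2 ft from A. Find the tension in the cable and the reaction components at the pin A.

T = 3771 lb, A_x = 2619 lb, A_y = 387.5 lb

ΣM about A: T·sin46°·3.6 − 1550·2.1 − 1550·4.2 = 0 → T = 9765/(3.6·0.71934) = 3770.82 ≈ 3771 lb.
ΣF_x = 0: A_x − T·cos46° = 0 → A_x = 3770.82 × 0.694658 = 2619 lb.
ΣF_y = 0: A_y + T·sin46° − 1550 − 1550 = 0 → A_y = 3100 − 3770.82 × 0.71934 = 387.5 lb.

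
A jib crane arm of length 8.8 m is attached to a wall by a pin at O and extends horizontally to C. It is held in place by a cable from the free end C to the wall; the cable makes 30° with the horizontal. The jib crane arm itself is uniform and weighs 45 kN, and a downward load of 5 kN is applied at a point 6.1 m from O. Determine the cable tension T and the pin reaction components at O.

T = 51.93 kN, O_x = 44.97 kN, O_y = 24.03 kN

ΣM about O: T·sin30°·8.8 − 45·4.4 − 5·6.1 = 0 → T = 228.5/(8.8·0.5) = 51.9318 ≈ 51.93 kN.
ΣF_x = 0: O_x − T·cos30° = 0 → O_x = 51.9318 × 0.866025 = 44.97 kN.
ΣF_y = 0: O_y + T·sin30° − 45 − 5 = 0 → O_y = 50 − 51.9318 × 0.5 = 24.03 kN.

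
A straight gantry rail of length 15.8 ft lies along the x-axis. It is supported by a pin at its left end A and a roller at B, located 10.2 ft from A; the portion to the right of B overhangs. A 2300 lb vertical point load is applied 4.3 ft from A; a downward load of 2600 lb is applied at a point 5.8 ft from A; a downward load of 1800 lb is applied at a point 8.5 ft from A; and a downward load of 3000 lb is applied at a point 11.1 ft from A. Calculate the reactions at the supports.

A_x = 0, A_y = 2487 lb, B_y = 7213 lb

Taking moments about A: B_y·10.2 − 2300·4.3 − 2600·5.8 − 1800·8.5 − 3000·11.1 = 0 → B_y = 73570/10.2 = 7212.75 ≈ 7213 lb.
ΣF_y = 0: A_y + 7212.75 − 2300 − 2600 − 1800 − 3000 = 0 → A_y = 2487 lb.
ΣF_x = 0: no horizontal applied forces, so A_x = 0.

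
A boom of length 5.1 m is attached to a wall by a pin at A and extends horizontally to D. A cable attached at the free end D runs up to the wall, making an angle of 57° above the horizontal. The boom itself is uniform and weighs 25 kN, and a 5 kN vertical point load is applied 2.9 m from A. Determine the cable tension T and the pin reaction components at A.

ΣM about A: T·sin57°·5.1 − 25·2.55 − 5·2.9 = 0 → T = 78.25/(5.1·0.838671) = 18.2946 ≈ 18.29 kN.
ΣF_x = 0: A_x − T·cos57° = 0 → A_x = 18.2946 × 0.544639 = 9.964 kN.
ΣF_y = 0: A_y + T·sin57° − 25 − 5 = 0 → A_y = 30 − 18.2946 × 0.838671 = 14.66 kN.

T = 18.29 kN, A_x = 9.964 kN, A_y = 14.66 kN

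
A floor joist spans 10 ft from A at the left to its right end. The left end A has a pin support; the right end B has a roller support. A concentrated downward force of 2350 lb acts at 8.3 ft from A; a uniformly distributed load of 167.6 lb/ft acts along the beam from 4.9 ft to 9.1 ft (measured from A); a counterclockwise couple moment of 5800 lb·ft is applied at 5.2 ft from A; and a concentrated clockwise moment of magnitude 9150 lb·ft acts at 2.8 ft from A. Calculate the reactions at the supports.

Resultant of the distributed load: 167.6 × 4.2 = 703.92 lb at 7 ft from A.
Moments about A: B_y·10 − 2350·8.3 − (167.6·4.2)·7 + 5800 − 9150 = 0 → B_y = 27782.44/10 = 2778.24 ≈ 2778 lb.
ΣF_y = 0: A_y + 2778.24 − 2350 − 167.6·4.2 = 0 → A_y = 275.7 lb.
ΣF_x = 0: no horizontal applied forces, so A_x = 0.

A_x = 0, A_y = 275.7 lb, B_y = 2778 lb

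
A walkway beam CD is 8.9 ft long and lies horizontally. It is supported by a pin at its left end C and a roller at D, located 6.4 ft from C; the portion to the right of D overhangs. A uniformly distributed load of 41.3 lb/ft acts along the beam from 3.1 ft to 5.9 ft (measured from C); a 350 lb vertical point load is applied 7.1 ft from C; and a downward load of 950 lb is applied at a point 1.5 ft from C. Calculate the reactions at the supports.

C_x = 0, C_y = 723.4 lb, D_y = 692.2 lb

Resultant of the distributed load: 41.3 × 2.8 = 115.64 lb at 4.5 ft from C.
ΣM about C: D_y·6.4 − (41.3·2.8)·4.5 − 350·7.1 − 950·1.5 = 0 → D_y = 4430.38/6.4 = 692.247 ≈ 692.2 lb.
ΣF_y = 0: C_y + 692.247 − 41.3·2.8 − 350 − 950 = 0 → C_y = 723.4 lb.
ΣF_x = 0: no horizontal applied forces, so C_x = 0.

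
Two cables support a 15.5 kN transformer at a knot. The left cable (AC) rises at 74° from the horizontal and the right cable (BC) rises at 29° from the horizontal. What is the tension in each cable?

ΣF_x = 0: −T_AC·cos74° + T_BC·cos29° = 0 → T_BC = 0.315151·T_AC.
ΣF_y = 0: T_AC·sin74° + T_BC·sin29° = 15.5.
Substitute: T_AC·(0.961262 + 0.315151·0.48481) = 15.5 → T_AC = 13.9132 ≈ 13.91 kN.
Then T_BC = 0.315151 × 13.9132 = 4.385 kN.

T_AC = 13.91 kN, T_BC = 4.385 kN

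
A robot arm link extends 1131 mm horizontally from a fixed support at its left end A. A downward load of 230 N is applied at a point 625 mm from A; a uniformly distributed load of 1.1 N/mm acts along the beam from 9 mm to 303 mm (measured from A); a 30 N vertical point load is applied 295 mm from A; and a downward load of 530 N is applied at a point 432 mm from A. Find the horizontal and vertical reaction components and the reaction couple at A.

A_x = 0, A_y = 1113 N, M_A = 432000 N·mm

Resultant of the distributed load: 1.1 × 294 = 323.4 N at 156 mm from A.
ΣF_x = 0: A_x = 0.
ΣF_y = 0: A_y − 230 − 1.1·294 − 30 − 530 = 0 → A_y = 1113 N.
ΣM about A: M_A − 230·625 − (1.1·294)·156 − 30·295 − 530·432 = 0 → M_A = 432000 N·mm.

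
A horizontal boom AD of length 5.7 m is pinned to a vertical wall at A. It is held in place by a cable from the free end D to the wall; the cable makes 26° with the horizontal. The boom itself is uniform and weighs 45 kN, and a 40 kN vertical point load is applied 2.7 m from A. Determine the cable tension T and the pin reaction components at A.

ΣM about A: T·sin26°·5.7 − 45·2.85 − 40·2.7 = 0 → T = 236.25/(5.7·0.438371) = 94.5486 ≈ 94.55 kN.
ΣF_x = 0: A_x − T·cos26° = 0 → A_x = 94.5486 × 0.898794 = 84.98 kN.
ΣF_y = 0: A_y + T·sin26° − 45 − 40 = 0 → A_y = 85 − 94.5486 × 0.438371 = 43.55 kN.

T = 94.55 kN, A_x = 84.98 kN, A_y = 43.55 kN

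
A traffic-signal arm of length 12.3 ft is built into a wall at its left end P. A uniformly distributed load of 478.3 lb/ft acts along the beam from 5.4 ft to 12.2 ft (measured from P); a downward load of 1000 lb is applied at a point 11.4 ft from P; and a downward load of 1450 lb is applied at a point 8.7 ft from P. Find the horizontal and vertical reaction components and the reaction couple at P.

P_x = 0, P_y = 5702 lb, M_P = 52640 lb·ft

Resultant of the distributed load: 478.3 × 6.8 = 3252.44 lb at 8.8 ft from P.
ΣF_x = 0: P_x = 0.
ΣF_y = 0: P_y − 478.3·6.8 − 1000 − 1450 = 0 → P_y = 5702 lb.
ΣM about P: M_P − (478.3·6.8)·8.8 − 1000·11.4 − 1450·8.7 = 0 → M_P = 52640 lb·ft.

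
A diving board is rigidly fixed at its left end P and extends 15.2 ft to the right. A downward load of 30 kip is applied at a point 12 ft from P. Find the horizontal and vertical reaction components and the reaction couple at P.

P_x = 0, P_y = 30.00 kip, M_P = 360.0 kip·ft

ΣF_x = 0: P_x = 0.
ΣF_y = 0: P_y − 30 = 0 → P_y = 30.00 kip.
ΣM about P: M_P − 30·12 = 0 → M_P = 360.0 kip·ft.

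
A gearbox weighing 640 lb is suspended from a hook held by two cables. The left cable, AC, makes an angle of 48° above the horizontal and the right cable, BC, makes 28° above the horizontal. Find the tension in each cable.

T_AC = 582.4 lb, T_BC = 441.4 lb

ΣF_x = 0: −T_AC·cos48° + T_BC·cos28° = 0 → T_BC = 0.757837·T_AC.
ΣF_y = 0: T_AC·sin48° + T_BC·sin28° = 640.
Substitute: T_AC·(0.743145 + 0.757837·0.469472) = 640 → T_AC = 582.386 ≈ 582.4 lb.
Then T_BC = 0.757837 × 582.386 = 441.4 lb.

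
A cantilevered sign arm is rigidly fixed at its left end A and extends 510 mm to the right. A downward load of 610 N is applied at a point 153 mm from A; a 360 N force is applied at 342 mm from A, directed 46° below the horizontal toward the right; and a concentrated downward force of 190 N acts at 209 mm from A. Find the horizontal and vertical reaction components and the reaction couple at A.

A_x = -250.1 N, A_y = 1059 N, M_A = 221600 N·mm

ΣF_x = 0: A_x + 360·cos46° = 0 → A_x = -250.1 N.
ΣF_y = 0: A_y − 610 − 360·sin46° − 190 = 0 → A_y = 1059 N.
ΣM about A: M_A − 610·153 − 360·sin46°·342 − 190·209 = 0 → M_A = 221600 N·mm.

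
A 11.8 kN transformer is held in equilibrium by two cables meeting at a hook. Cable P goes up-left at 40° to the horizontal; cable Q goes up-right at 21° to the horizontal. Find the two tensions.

ΣF_x = 0: −T_P·cos40° + T_Q·cos21° = 0 → T_Q = 0.820545·T_P.
ΣF_y = 0: T_P·sin40° + T_Q·sin21° = 11.8.
Substitute: T_P·(0.642788 + 0.820545·0.358368) = 11.8 → T_P = 12.5955 ≈ 12.60 kN.
Then T_Q = 0.820545 × 12.5955 = 10.34 kN.

T_P = 12.60 kN, T_Q = 10.34 kN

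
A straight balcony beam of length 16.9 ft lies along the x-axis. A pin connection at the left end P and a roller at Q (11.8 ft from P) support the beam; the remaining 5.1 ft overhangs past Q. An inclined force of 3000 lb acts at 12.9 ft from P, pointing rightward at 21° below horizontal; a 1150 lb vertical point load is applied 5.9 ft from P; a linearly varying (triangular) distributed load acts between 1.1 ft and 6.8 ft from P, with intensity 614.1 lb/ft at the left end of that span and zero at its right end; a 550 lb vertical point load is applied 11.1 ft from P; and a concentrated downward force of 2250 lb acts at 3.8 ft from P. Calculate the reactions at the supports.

Resultant of the triangular load: ½ × 614.1 × 5.7 = 1750.185 lb, acting at 3 ft from P (one-third of the span from the peak).
Moments about P: Q_y·11.8 − 3000·sin21°·12.9 − 1150·5.9 − (½·614.1·5.7)·3 − 550·11.1 − 2250·3.8 = 0 → Q_y = 40559.4/11.8 = 3437.24 ≈ 3437 lb.
ΣF_y = 0: P_y + 3437.24 − 3000·sin21° − 1150 − ½·614.1·5.7 − 550 − 2250 = 0 → P_y = 3338 lb.
ΣF_x = 0: P_x + 3000·cos21° = 0 → P_x = -2801 lb.

P_x = -2801 lb, P_y = 3338 lb, Q_y = 3437 lb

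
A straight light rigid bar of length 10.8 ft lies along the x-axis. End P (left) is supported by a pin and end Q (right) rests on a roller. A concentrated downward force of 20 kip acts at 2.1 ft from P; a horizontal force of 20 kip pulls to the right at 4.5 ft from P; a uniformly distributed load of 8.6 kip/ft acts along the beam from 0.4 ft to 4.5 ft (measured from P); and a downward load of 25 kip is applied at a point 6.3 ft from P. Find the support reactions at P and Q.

Resultant of the distributed load: 8.6 × 4.1 = 35.26 kip at 2.45 ft from P.
Moments about P: Q_y·10.8 − 20·2.1 − (8.6·4.1)·2.45 − 25·6.3 = 0 → Q_y = 285.887/10.8 = 26.471 ≈ 26.47 kip.
ΣF_y = 0: P_y + 26.471 − 20 − 8.6·4.1 − 25 = 0 → P_y = 53.79 kip.
ΣF_x = 0: P_x + 20 = 0 → P_x = -20.00 kip.

P_x = -20.00 kip, P_y = 53.79 kip, Q_y = 26.47 kip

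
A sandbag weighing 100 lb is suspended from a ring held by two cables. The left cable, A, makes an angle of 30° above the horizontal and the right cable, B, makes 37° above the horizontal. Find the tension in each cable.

T_A = 86.76 lb, T_B = 94.08 lb

ΣF_x = 0: −T_A·cos30° + T_B·cos37° = 0 → T_B = 1.08438·T_A.
ΣF_y = 0: T_A·sin30° + T_B·sin37° = 100.
Substitute: T_A·(0.5 + 1.08438·0.601815) = 100 → T_A = 86.7607 ≈ 86.76 lb.
Then T_B = 1.08438 × 86.7607 = 94.08 lb.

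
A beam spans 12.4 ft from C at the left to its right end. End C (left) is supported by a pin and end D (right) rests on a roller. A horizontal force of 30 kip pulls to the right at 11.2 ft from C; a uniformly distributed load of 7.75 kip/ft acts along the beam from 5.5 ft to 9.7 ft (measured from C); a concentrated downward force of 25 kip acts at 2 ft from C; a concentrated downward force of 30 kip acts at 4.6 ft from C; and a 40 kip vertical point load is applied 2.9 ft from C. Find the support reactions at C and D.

Resultant of the distributed load: 7.75 × 4.2 = 32.55 kip at 7.6 ft from C.
Taking moments about C: D_y·12.4 − (7.75·4.2)·7.6 − 25·2 − 30·4.6 − 40·2.9 = 0 → D_y = 551.38/12.4 = 44.4661 ≈ 44.47 kip.
ΣF_y = 0: C_y + 44.4661 − 7.75·4.2 − 25 − 30 − 40 = 0 → C_y = 83.08 kip.
ΣF_x = 0: C_x + 30 = 0 → C_x = -30.00 kip.

C_x = -30.00 kip, C_y = 83.08 kip, D_y = 44.47 kip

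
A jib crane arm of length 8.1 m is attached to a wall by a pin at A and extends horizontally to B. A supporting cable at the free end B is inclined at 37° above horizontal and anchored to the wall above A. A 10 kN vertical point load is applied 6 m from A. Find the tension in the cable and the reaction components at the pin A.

ΣM about A: T·sin37°·8.1 − 10·6 = 0 → T = 60/(8.1·0.601815) = 12.3084 ≈ 12.31 kN.
ΣF_x = 0: A_x − T·cos37° = 0 → A_x = 12.3084 × 0.798636 = 9.830 kN.
ΣF_y = 0: A_y + T·sin37° − 10 = 0 → A_y = 10 − 12.3084 × 0.601815 = 2.593 kN.

T = 12.31 kN, A_x = 9.830 kN, A_y = 2.593 kN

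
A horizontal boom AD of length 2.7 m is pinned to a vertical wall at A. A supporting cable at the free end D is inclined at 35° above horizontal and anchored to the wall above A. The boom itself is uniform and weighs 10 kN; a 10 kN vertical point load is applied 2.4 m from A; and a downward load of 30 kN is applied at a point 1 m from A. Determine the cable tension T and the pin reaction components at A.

ΣM about A: T·sin35°·2.7 − 10·1.35 − 10·2.4 − 30·1 = 0 → T = 67.5/(2.7·0.573576) = 43.5862 ≈ 43.59 kN.
ΣF_x = 0: A_x − T·cos35° = 0 → A_x = 43.5862 × 0.819152 = 35.70 kN.
ΣF_y = 0: A_y + T·sin35° − 10 − 10 − 30 = 0 → A_y = 50 − 43.5862 × 0.573576 = 25.00 kN.

T = 43.59 kN, A_x = 35.70 kN, A_y = 25.00 kN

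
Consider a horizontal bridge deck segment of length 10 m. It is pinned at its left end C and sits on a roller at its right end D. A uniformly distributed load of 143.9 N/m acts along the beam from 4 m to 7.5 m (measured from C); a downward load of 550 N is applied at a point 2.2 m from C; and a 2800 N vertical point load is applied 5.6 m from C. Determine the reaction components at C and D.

Resultant of the distributed load: 143.9 × 3.5 = 503.65 N at 5.75 m from C.
Moments about C: D_y·10 − (143.9·3.5)·5.75 − 550·2.2 − 2800·5.6 = 0 → D_y = 19785.9875/10 = 1978.6 ≈ 1979 N.
ΣF_y = 0: C_y + 1978.6 − 143.9·3.5 − 550 − 2800 = 0 → C_y = 1875 N.
ΣF_x = 0: no horizontal applied forces, so C_x = 0.

C_x = 0, C_y = 1875 N, D_y = 1979 N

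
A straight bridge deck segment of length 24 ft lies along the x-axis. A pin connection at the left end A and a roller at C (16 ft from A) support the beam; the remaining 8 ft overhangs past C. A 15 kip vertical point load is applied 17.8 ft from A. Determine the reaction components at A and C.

A_x = 0, A_y = -1.688 kip, C_y = 16.69 kip

Moments about A: C_y·16 − 15·17.8 = 0 → C_y = 267/16 = 16.6875 ≈ 16.69 kip.
ΣF_y = 0: A_y + 16.6875 − 15 = 0 → A_y = -1.688 kip.
ΣF_x = 0: no horizontal applied forces, so A_x = 0.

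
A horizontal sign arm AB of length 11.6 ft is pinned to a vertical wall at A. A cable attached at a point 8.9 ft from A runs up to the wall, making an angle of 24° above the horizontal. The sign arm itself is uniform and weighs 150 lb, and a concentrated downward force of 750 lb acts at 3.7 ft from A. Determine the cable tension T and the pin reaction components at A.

ΣM about A: T·sin24°·8.9 − 150·5.8 − 750·3.7 = 0 → T = 3645/(8.9·0.406737) = 1006.92 ≈ 1007 lb.
ΣF_x = 0: A_x − T·cos24° = 0 → A_x = 1006.92 × 0.913545 = 919.9 lb.
ΣF_y = 0: A_y + T·sin24° − 150 − 750 = 0 → A_y = 900 − 1006.92 × 0.406737 = 490.4 lb.

T = 1007 lb, A_x = 919.9 lb, A_y = 490.4 lb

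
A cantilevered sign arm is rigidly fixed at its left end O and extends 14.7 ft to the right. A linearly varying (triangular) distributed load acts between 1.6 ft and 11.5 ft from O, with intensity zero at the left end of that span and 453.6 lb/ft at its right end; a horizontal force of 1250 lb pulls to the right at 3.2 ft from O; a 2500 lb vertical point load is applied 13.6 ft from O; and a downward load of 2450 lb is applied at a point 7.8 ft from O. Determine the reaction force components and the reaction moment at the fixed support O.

O_x = -1250 lb, O_y = 7195 lb, M_O = 71520 lb·ft

Resultant of the triangular load: ½ × 453.6 × 9.9 = 2245.32 lb, acting at 8.2 ft from O (one-third of the span from the peak).
ΣF_x = 0: O_x + 1250 = 0 → O_x = -1250 lb.
ΣF_y = 0: O_y − ½·453.6·9.9 − 2500 − 2450 = 0 → O_y = 7195 lb.
ΣM about O: M_O − (½·453.6·9.9)·8.2 − 2500·13.6 − 2450·7.8 = 0 → M_O = 71520 lb·ft.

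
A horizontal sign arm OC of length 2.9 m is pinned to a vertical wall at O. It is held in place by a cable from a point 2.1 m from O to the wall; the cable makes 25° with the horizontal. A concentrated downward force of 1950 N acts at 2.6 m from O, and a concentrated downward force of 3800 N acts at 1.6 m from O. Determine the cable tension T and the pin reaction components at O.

T = 12560 N, O_x = 11390 N, O_y = 440.5 N

ΣM about O: T·sin25°·2.1 − 1950·2.6 − 3800·1.6 = 0 → T = 11150/(2.1·0.422618) = 12563.4 ≈ 12560 N.
ΣF_x = 0: O_x − T·cos25° = 0 → O_x = 12563.4 × 0.906308 = 11390 N.
ΣF_y = 0: O_y + T·sin25° − 1950 − 3800 = 0 → O_y = 5750 − 12563.4 × 0.422618 = 440.5 N.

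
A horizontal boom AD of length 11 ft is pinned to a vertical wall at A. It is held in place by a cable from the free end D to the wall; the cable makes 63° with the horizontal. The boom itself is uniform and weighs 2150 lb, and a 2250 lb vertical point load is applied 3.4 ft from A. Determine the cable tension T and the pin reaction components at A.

ΣM about A: T·sin63°·11 − 2150·5.5 − 2250·3.4 = 0 → T = 19475/(11·0.891007) = 1987.03 ≈ 1987 lb.
ΣF_x = 0: A_x − T·cos63° = 0 → A_x = 1987.03 × 0.45399 = 902.1 lb.
ΣF_y = 0: A_y + T·sin63° − 2150 − 2250 = 0 → A_y = 4400 − 1987.03 × 0.891007 = 2630 lb.

T = 1987 lb, A_x = 902.1 lb, A_y = 2630 lb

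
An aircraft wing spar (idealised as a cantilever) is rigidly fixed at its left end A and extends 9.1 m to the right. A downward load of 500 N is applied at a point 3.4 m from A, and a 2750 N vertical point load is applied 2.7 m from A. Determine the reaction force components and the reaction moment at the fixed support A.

A_x = 0, A_y = 3250 N, M_A = 9125 N·m

ΣF_x = 0: A_x = 0.
ΣF_y = 0: A_y − 500 − 2750 = 0 → A_y = 3250 N.
ΣM about A: M_A − 500·3.4 − 2750·2.7 = 0 → M_A = 9125 N·m.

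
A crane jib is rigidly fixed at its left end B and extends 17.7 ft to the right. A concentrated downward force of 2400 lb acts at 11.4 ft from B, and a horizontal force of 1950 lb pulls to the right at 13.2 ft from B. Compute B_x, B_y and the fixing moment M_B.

ΣF_x = 0: B_x + 1950 = 0 → B_x = -1950 lb.
ΣF_y = 0: B_y − 2400 = 0 → B_y = 2400 lb.
ΣM about B: M_B − 2400·11.4 = 0 → M_B = 27360 lb·ft.

B_x = -1950 lb, B_y = 2400 lb, M_B = 27360 lb·ft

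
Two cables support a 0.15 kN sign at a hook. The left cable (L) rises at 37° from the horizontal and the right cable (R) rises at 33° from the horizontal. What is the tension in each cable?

ΣF_x = 0: −T_L·cos37° + T_R·cos33° = 0 → T_R = 0.952264·T_L.
ΣF_y = 0: T_L·sin37° + T_R·sin33° = 0.15.
Substitute: T_L·(0.601815 + 0.952264·0.544639) = 0.15 → T_L = 0.133874 ≈ 0.1339 kN.
Then T_R = 0.952264 × 0.133874 = 0.1275 kN.

T_L = 0.1339 kN, T_R = 0.1275 kN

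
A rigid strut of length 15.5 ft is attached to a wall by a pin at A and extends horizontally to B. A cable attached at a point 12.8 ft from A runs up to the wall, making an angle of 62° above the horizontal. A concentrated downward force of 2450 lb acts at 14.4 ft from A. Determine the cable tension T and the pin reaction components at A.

ΣM about A: T·sin62°·12.8 − 2450·14.4 = 0 → T = 35280/(12.8·0.882948) = 3121.64 ≈ 3122 lb.
ΣF_x = 0: A_x − T·cos62° = 0 → A_x = 3121.64 × 0.469472 = 1466 lb.
ΣF_y = 0: A_y + T·sin62° − 2450 = 0 → A_y = 2450 − 3121.64 × 0.882948 = -306.2 lb.

T = 3122 lb, A_x = 1466 lb, A_y = -306.2 lb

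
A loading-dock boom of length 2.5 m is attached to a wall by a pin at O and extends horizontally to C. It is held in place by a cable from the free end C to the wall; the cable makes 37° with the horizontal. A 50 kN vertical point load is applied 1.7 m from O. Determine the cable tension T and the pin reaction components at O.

ΣM about O: T·sin37°·2.5 − 50·1.7 = 0 → T = 85/(2.5·0.601815) = 56.4958 ≈ 56.50 kN.
ΣF_x = 0: O_x − T·cos37° = 0 → O_x = 56.4958 × 0.798636 = 45.12 kN.
ΣF_y = 0: O_y + T·sin37° − 50 = 0 → O_y = 50 − 56.4958 × 0.601815 = 16.00 kN.

T = 56.50 kN, O_x = 45.12 kN, O_y = 16.00 kN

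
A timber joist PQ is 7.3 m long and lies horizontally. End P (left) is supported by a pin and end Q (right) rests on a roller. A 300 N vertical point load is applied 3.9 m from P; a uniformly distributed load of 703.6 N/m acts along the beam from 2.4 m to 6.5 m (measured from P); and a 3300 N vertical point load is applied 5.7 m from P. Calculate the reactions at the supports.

P_x = 0, P_y = 1989 N, Q_y = 4496 N

Resultant of the distributed load: 703.6 × 4.1 = 2884.76 N at 4.45 m from P.
ΣM about P: Q_y·7.3 − 300·3.9 − (703.6·4.1)·4.45 − 3300·5.7 = 0 → Q_y = 32817.182/7.3 = 4495.5 ≈ 4496 N.
ΣF_y = 0: P_y + 4495.5 − 300 − 703.6·4.1 − 3300 = 0 → P_y = 1989 N.
ΣF_x = 0: no horizontal applied forces, so P_x = 0.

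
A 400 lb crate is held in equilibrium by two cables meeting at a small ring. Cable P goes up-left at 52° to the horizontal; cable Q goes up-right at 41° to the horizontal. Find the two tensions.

T_P = 302.3 lb, T_Q = 246.6 lb

ΣF_x = 0: −T_P·cos52° + T_Q·cos41° = 0 → T_Q = 0.815759·T_P.
ΣF_y = 0: T_P·sin52° + T_Q·sin41° = 400.
Substitute: T_P·(0.788011 + 0.815759·0.656059) = 400 → T_P = 302.298 ≈ 302.3 lb.
Then T_Q = 0.815759 × 302.298 = 246.6 lb.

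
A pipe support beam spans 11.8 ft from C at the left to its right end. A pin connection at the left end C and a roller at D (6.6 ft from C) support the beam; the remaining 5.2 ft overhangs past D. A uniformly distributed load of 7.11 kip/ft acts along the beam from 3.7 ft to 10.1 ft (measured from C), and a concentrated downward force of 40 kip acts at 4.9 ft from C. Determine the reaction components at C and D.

C_x = 0, C_y = 8.235 kip, D_y = 77.27 kip

Resultant of the distributed load: 7.11 × 6.4 = 45.504 kip at 6.9 ft from C.
ΣM about C: D_y·6.6 − (7.11·6.4)·6.9 − 40·4.9 = 0 → D_y = 509.9776/6.6 = 77.2693 ≈ 77.27 kip.
ΣF_y = 0: C_y + 77.2693 − 7.11·6.4 − 40 = 0 → C_y = 8.235 kip.
ΣF_x = 0: no horizontal applied forces, so C_x = 0.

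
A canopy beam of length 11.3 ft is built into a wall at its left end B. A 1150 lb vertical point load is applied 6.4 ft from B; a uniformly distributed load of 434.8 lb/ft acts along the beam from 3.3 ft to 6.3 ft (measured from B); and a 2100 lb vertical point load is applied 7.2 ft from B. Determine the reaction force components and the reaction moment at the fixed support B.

Resultant of the distributed load: 434.8 × 3 = 1304.4 lb at 4.8 ft from B.
ΣF_x = 0: B_x = 0.
ΣF_y = 0: B_y − 1150 − 434.8·3 − 2100 = 0 → B_y = 4554 lb.
ΣM about B: M_B − 1150·6.4 − (434.8·3)·4.8 − 2100·7.2 = 0 → M_B = 28740 lb·ft.

B_x = 0, B_y = 4554 lb, M_B = 28740 lb·ft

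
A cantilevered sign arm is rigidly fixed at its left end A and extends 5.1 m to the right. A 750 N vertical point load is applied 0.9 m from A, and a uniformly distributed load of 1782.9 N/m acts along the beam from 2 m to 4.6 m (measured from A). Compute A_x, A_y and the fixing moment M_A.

A_x = 0, A_y = 5386 N, M_A = 15970 N·m

Resultant of the distributed load: 1782.9 × 2.6 = 4635.54 N at 3.3 m from A.
ΣF_x = 0: A_x = 0.
ΣF_y = 0: A_y − 750 − 1782.9·2.6 = 0 → A_y = 5386 N.
ΣM about A: M_A − 750·0.9 − (1782.9·2.6)·3.3 = 0 → M_A = 15970 N·m.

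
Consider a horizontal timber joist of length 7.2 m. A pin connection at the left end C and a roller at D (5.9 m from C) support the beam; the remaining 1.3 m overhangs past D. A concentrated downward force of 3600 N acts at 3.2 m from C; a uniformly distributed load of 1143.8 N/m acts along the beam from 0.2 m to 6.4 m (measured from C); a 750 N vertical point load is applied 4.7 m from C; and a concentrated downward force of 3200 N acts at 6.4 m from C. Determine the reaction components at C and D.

C_x = 0, C_y = 4654 N, D_y = 9988 N

Resultant of the distributed load: 1143.8 × 6.2 = 7091.56 N at 3.3 m from C.
Taking moments about C: D_y·5.9 − 3600·3.2 − (1143.8·6.2)·3.3 − 750·4.7 − 3200·6.4 = 0 → D_y = 58927.148/5.9 = 9987.65 ≈ 9988 N.
ΣF_y = 0: C_y + 9987.65 − 3600 − 1143.8·6.2 − 750 − 3200 = 0 → C_y = 4654 N.
ΣF_x = 0: no horizontal applied forces, so C_x = 0.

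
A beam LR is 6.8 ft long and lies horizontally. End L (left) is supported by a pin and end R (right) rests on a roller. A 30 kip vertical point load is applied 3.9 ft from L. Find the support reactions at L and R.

L_x = 0, L_y = 12.79 kip, R_y = 17.21 kip

Moments about L: R_y·6.8 − 30·3.9 = 0 → R_y = 117/6.8 = 17.2059 ≈ 17.21 kip.
ΣF_y = 0: L_y + 17.2059 − 30 = 0 → L_y = 12.79 kip.
ΣF_x = 0: no horizontal applied forces, so L_x = 0.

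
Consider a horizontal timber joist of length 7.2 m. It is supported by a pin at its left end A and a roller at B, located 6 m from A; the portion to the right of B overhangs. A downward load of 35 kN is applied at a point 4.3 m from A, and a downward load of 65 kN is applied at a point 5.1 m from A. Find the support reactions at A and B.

Moments about A: B_y·6 − 35·4.3 − 65·5.1 = 0 → B_y = 482/6 = 80.3333 ≈ 80.33 kN.
ΣF_y = 0: A_y + 80.3333 − 35 − 65 = 0 → A_y = 19.67 kN.
ΣF_x = 0: no horizontal applied forces, so A_x = 0.

A_x = 0, A_y = 19.67 kN, B_y = 80.33 kN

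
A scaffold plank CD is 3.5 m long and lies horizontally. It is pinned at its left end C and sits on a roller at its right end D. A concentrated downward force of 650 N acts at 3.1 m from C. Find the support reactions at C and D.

ΣM about C: D_y·3.5 − 650·3.1 = 0 → D_y = 2015/3.5 = 575.714 ≈ 575.7 N.
ΣF_y = 0: C_y + 575.714 − 650 = 0 → C_y = 74.29 N.
ΣF_x = 0: no horizontal applied forces, so C_x = 0.

C_x = 0, C_y = 74.29 N, D_y = 575.7 N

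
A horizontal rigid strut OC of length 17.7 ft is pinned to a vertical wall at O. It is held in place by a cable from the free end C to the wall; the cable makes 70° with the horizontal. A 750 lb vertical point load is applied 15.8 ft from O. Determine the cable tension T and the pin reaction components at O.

ΣM about O: T·sin70°·17.7 − 750·15.8 = 0 → T = 11850/(17.7·0.939693) = 712.458 ≈ 712.5 lb.
ΣF_x = 0: O_x − T·cos70° = 0 → O_x = 712.458 × 0.34202 = 243.7 lb.
ΣF_y = 0: O_y + T·sin70° − 750 = 0 → O_y = 750 − 712.458 × 0.939693 = 80.51 lb.

T = 712.5 lb, O_x = 243.7 lb, O_y = 80.51 lb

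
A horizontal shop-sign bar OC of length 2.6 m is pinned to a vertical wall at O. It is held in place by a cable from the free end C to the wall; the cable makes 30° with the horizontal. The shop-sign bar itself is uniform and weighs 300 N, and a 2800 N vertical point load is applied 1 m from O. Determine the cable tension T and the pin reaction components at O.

T = 2454 N, O_x = 2125 N, O_y = 1873 N

ΣM about O: T·sin30°·2.6 − 300·1.3 − 2800·1 = 0 → T = 3190/(2.6·0.5) = 2453.85 ≈ 2454 N.
ΣF_x = 0: O_x − T·cos30° = 0 → O_x = 2453.85 × 0.866025 = 2125 N.
ΣF_y = 0: O_y + T·sin30° − 300 − 2800 = 0 → O_y = 3100 − 2453.85 × 0.5 = 1873 N.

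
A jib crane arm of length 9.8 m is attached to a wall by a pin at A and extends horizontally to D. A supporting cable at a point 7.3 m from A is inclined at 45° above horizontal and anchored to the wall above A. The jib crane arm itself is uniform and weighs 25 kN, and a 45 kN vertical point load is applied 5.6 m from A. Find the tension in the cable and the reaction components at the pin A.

ΣM about A: T·sin45°·7.3 − 25·4.9 − 45·5.6 = 0 → T = 374.5/(7.3·0.707107) = 72.5511 ≈ 72.55 kN.
ΣF_x = 0: A_x − T·cos45° = 0 → A_x = 72.5511 × 0.707107 = 51.30 kN.
ΣF_y = 0: A_y + T·sin45° − 25 − 45 = 0 → A_y = 70 − 72.5511 × 0.707107 = 18.70 kN.

T = 72.55 kN, A_x = 51.30 kN, A_y = 18.70 kN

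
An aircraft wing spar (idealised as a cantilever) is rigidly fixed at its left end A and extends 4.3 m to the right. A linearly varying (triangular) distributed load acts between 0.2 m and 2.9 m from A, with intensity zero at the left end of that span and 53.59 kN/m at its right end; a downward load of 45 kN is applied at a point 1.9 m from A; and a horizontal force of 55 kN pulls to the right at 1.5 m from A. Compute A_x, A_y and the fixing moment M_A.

A_x = -55.00 kN, A_y = 117.3 kN, M_A = 230.2 kN·m

Resultant of the triangular load: ½ × 53.59 × 2.7 = 72.3465 kN, acting at 2 m from A (one-third of the span from the peak).
ΣF_x = 0: A_x + 55 = 0 → A_x = -55.00 kN.
ΣF_y = 0: A_y − ½·53.59·2.7 − 45 = 0 → A_y = 117.3 kN.
ΣM about A: M_A − (½·53.59·2.7)·2 − 45·1.9 = 0 → M_A = 230.2 kN·m.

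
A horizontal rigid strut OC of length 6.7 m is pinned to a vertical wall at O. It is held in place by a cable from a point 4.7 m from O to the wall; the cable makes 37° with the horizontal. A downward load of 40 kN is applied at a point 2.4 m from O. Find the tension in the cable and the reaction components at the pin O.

ΣM about O: T·sin37°·4.7 − 40·2.4 = 0 → T = 96/(4.7·0.601815) = 33.9399 ≈ 33.94 kN.
ΣF_x = 0: O_x − T·cos37° = 0 → O_x = 33.9399 × 0.798636 = 27.11 kN.
ΣF_y = 0: O_y + T·sin37° − 40 = 0 → O_y = 40 − 33.9399 × 0.601815 = 19.57 kN.

T = 33.94 kN, O_x = 27.11 kN, O_y = 19.57 kN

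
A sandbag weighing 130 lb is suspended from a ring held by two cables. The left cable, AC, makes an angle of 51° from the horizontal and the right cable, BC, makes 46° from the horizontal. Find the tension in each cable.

T_AC = 90.98 lb, T_BC = 82.43 lb

ΣF_x = 0: −T_AC·cos51° + T_BC·cos46° = 0 → T_BC = 0.905942·T_AC.
ΣF_y = 0: T_AC·sin51° + T_BC·sin46° = 130.
Substitute: T_AC·(0.777146 + 0.905942·0.71934) = 130 → T_AC = 90.9838 ≈ 90.98 lb.
Then T_BC = 0.905942 × 90.9838 = 82.43 lb.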